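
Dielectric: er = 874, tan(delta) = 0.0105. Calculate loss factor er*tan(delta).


Loss = 874 * 0.0105 = 9.177

9.177


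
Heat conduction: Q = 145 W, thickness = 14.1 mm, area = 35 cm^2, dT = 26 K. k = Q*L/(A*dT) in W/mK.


k = 145*14.1/1000/(35/10000*26) = 22.47 W/mK

22.47


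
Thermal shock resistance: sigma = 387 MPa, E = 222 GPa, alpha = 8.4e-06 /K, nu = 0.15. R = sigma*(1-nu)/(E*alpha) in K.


R = 387*(1-0.15)/(222*1000*8.4e-06) = 176 K

176


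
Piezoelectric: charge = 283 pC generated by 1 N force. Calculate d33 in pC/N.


d33 = 283 / 1 = 283.0 pC/N

283.0


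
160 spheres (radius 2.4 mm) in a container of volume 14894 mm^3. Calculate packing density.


V_sphere = 4/3*pi*2.4^3 = 57.9058 mm^3
Total V = 160*57.9058 = 9264.928 mm^3
PD = 9264.928 / 14894 = 0.622

0.622


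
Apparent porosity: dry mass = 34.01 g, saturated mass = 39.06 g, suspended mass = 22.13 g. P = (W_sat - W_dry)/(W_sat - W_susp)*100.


P = (39.06 - 34.01) / (39.06 - 22.13) * 100 = 5.05 / 16.93 * 100 = 29.8%

29.8


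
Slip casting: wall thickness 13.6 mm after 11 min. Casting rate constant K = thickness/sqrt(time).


K = 13.6 / sqrt(11) = 13.6 / 3.3166 = 4.101 mm/min^0.5

4.101


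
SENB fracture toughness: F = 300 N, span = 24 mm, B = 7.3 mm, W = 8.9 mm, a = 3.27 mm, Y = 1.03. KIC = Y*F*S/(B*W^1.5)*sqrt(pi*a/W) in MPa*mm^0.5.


KIC = 1.03*300*24/(7.3*8.9^1.5)*sqrt(pi*3.27/8.9) = 41.11

41.11


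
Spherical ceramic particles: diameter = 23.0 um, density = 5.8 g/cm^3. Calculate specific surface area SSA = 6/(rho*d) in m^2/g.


SSA = 6 / (5.8 * 23.0) = 0.045 m^2/g

0.045


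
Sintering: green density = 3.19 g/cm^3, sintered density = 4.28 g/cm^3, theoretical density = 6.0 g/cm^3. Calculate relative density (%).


Relative = 4.28 / 6.0 * 100 = 71.3%

71.3


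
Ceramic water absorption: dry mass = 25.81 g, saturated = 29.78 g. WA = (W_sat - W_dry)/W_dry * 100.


WA = (29.78 - 25.81) / 25.81 * 100 = 15.38%

15.38


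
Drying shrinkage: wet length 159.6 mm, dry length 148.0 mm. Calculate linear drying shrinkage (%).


DS = (159.6 - 148.0) / 159.6 * 100 = 7.27%

7.27


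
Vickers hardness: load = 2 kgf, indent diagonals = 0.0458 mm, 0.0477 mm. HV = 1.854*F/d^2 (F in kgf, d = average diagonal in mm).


d_avg = (0.0458+0.0477)/2 = 0.04675 mm
HV = 1.854*2/0.04675^2 = 1697

1697


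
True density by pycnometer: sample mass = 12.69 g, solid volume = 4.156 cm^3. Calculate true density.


TD = 12.69 / 4.156 = 3.053 g/cm^3

3.053


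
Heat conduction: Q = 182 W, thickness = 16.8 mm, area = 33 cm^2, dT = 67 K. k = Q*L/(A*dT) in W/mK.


k = 182*16.8/1000/(33/10000*67) = 13.83 W/mK

13.83


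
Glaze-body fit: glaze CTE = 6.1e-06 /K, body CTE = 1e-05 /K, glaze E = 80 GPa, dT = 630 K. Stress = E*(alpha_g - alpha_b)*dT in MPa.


Stress = 80*1000*(6.1e-06 - 1e-05)*630 = -196.6 MPa

-196.6


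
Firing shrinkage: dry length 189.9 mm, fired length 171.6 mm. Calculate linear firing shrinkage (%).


FS = (189.9 - 171.6) / 189.9 * 100 = 9.64%

9.64


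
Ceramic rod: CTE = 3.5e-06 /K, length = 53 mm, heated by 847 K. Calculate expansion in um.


dL = 3.5e-06 * 53 * 847 * 1000 = 157.119 um

157.119


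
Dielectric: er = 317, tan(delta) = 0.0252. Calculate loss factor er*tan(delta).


Loss = 317 * 0.0252 = 7.988

7.988


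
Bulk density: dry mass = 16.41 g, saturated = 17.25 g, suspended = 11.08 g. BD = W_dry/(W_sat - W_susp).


BD = 16.41 / (17.25 - 11.08) = 16.41 / 6.17 = 2.66 g/cm^3

2.66


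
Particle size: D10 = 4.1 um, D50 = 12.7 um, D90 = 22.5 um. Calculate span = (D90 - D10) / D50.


Span = (22.5 - 4.1) / 12.7 = 18.4 / 12.7 = 1.449

1.449


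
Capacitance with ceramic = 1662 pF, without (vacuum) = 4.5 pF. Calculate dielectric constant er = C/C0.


er = 1662 / 4.5 = 369.33

369.33


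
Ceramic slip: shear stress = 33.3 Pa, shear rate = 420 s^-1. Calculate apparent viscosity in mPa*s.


eta = tau/gamma * 1000 = 33.3/420 * 1000 = 79.3 mPa*s

79.3


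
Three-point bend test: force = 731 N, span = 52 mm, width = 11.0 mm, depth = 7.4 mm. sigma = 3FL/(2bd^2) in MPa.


sigma = 3*731*52/(2*11.0*7.4^2) = 94.7 MPa

94.7


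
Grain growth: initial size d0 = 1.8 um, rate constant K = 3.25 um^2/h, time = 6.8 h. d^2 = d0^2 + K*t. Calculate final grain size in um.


d^2 = 1.8^2 + 3.25*6.8 = 25.34
d = sqrt(25.34) = 5.03 um

5.03


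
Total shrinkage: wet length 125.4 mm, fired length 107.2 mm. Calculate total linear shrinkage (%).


TS = (125.4 - 107.2) / 125.4 * 100 = 14.51%

14.51


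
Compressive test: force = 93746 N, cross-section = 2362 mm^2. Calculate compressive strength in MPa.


CS = 93746 / 2362 = 39.7 MPa

39.7


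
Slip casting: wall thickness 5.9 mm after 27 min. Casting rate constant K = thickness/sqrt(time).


K = 5.9 / sqrt(27) = 5.9 / 5.1962 = 1.135 mm/min^0.5

1.135


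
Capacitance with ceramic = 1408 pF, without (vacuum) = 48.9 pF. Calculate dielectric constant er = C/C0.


er = 1408 / 48.9 = 28.79

28.79


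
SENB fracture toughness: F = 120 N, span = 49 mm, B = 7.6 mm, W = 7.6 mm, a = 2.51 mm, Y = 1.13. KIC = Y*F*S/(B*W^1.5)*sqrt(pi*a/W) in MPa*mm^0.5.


KIC = 1.13*120*49/(7.6*7.6^1.5)*sqrt(pi*2.51/7.6) = 42.5

42.5


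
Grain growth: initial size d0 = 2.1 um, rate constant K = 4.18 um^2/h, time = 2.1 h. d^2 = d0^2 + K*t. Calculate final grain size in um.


d^2 = 2.1^2 + 4.18*2.1 = 13.188
d = sqrt(13.188) = 3.63 um

3.63


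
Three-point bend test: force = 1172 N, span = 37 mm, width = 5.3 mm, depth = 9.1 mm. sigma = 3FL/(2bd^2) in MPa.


sigma = 3*1172*37/(2*5.3*9.1^2) = 148.2 MPa

148.2


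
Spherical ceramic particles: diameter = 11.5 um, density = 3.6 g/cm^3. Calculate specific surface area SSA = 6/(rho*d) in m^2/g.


SSA = 6 / (3.6 * 11.5) = 0.145 m^2/g

0.145


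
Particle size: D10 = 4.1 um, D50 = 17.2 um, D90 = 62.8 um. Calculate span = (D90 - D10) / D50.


Span = (62.8 - 4.1) / 17.2 = 58.7 / 17.2 = 3.413

3.413


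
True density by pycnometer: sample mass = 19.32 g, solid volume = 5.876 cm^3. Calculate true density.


TD = 19.32 / 5.876 = 3.288 g/cm^3

3.288


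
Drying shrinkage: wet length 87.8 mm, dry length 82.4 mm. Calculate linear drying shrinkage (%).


DS = (87.8 - 82.4) / 87.8 * 100 = 6.15%

6.15


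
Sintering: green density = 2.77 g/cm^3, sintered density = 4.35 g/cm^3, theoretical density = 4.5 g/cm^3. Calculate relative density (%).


Relative = 4.35 / 4.5 * 100 = 96.7%

96.7


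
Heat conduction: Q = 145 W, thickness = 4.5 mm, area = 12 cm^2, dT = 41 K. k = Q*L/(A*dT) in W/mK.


k = 145*4.5/1000/(12/10000*41) = 13.26 W/mK

13.26


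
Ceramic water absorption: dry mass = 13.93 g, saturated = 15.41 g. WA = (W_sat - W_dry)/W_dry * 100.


WA = (15.41 - 13.93) / 13.93 * 100 = 10.62%

10.62


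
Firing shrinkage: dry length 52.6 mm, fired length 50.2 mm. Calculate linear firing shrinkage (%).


FS = (52.6 - 50.2) / 52.6 * 100 = 4.56%

4.56


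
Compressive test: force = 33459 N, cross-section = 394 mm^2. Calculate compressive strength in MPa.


CS = 33459 / 394 = 84.9 MPa

84.9


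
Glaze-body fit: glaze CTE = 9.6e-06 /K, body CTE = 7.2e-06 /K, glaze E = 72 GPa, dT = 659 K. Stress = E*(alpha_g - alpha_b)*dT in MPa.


Stress = 72*1000*(9.6e-06 - 7.2e-06)*659 = 113.9 MPa

113.9


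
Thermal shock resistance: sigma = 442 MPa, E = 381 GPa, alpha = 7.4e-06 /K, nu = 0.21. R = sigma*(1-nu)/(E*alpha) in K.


R = 442*(1-0.21)/(381*1000*7.4e-06) = 124 K

124


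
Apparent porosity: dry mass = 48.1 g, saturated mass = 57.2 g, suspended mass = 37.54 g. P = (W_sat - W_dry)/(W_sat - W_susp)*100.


P = (57.2 - 48.1) / (57.2 - 37.54) * 100 = 9.1 / 19.66 * 100 = 46.3%

46.3


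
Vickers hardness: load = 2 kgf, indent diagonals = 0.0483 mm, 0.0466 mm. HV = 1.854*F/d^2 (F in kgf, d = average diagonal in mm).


d_avg = (0.0483+0.0466)/2 = 0.04745 mm
HV = 1.854*2/0.04745^2 = 1647

1647


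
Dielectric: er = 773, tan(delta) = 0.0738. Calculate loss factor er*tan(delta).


Loss = 773 * 0.0738 = 57.047

57.047


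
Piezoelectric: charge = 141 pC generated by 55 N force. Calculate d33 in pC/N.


d33 = 141 / 55 = 2.6 pC/N

2.6


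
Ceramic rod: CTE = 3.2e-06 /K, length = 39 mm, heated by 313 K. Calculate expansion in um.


dL = 3.2e-06 * 39 * 313 * 1000 = 39.062 um

39.062


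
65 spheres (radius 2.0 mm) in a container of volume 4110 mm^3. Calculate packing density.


V_sphere = 4/3*pi*2.0^3 = 33.5103 mm^3
Total V = 65*33.5103 = 2178.1695 mm^3
PD = 2178.1695 / 4110 = 0.53

0.53


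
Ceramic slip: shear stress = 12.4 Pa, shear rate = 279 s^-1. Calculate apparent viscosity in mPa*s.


eta = tau/gamma * 1000 = 12.4/279 * 1000 = 44.4 mPa*s

44.4


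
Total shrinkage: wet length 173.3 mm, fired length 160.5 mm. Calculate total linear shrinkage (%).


TS = (173.3 - 160.5) / 173.3 * 100 = 7.39%

7.39


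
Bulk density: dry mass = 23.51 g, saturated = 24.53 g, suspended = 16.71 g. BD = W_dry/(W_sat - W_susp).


BD = 23.51 / (24.53 - 16.71) = 23.51 / 7.82 = 3.006 g/cm^3

3.006


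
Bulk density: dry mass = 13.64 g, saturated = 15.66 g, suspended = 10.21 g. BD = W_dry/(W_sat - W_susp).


BD = 13.64 / (15.66 - 10.21) = 13.64 / 5.45 = 2.503 g/cm^3

2.503


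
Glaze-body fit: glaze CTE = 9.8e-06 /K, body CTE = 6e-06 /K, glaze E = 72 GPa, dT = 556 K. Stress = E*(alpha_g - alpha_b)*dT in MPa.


Stress = 72*1000*(9.8e-06 - 6e-06)*556 = 152.1 MPa

152.1


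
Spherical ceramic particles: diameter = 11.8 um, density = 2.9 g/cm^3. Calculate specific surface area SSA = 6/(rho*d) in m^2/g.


SSA = 6 / (2.9 * 11.8) = 0.175 m^2/g

0.175


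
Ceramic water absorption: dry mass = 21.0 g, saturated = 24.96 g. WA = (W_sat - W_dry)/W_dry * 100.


WA = (24.96 - 21.0) / 21.0 * 100 = 18.86%

18.86


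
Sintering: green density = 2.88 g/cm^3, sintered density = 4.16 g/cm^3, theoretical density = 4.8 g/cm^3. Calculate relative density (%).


Relative = 4.16 / 4.8 * 100 = 86.7%

86.7


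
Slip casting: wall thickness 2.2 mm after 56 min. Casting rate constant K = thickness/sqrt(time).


K = 2.2 / sqrt(56) = 2.2 / 7.4833 = 0.294 mm/min^0.5

0.294


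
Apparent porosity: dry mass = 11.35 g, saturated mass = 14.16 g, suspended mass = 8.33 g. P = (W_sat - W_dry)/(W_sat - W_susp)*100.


P = (14.16 - 11.35) / (14.16 - 8.33) * 100 = 2.81 / 5.83 * 100 = 48.2%

48.2


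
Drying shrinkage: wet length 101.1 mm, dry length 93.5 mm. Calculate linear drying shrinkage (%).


DS = (101.1 - 93.5) / 101.1 * 100 = 7.52%

7.52


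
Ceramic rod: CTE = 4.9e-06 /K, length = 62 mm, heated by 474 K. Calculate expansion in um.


dL = 4.9e-06 * 62 * 474 * 1000 = 144.001 um

144.001


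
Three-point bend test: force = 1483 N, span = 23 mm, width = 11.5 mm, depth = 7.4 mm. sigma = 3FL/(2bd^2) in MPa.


sigma = 3*1483*23/(2*11.5*7.4^2) = 81.2 MPa

81.2


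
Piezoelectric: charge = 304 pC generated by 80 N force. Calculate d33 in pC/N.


d33 = 304 / 80 = 3.8 pC/N

3.8


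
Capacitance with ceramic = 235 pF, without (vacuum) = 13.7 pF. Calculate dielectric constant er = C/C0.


er = 235 / 13.7 = 17.15

17.15


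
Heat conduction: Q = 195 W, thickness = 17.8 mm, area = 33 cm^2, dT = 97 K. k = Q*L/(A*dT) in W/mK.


k = 195*17.8/1000/(33/10000*97) = 10.84 W/mK

10.84


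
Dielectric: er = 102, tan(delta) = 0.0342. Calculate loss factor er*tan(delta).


Loss = 102 * 0.0342 = 3.488

3.488


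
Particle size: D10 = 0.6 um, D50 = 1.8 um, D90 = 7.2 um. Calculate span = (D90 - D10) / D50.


Span = (7.2 - 0.6) / 1.8 = 6.6 / 1.8 = 3.667

3.667


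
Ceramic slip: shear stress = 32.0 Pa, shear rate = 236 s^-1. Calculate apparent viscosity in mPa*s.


eta = tau/gamma * 1000 = 32.0/236 * 1000 = 135.6 mPa*s

135.6


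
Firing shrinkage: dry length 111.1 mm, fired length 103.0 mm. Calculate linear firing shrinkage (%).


FS = (111.1 - 103.0) / 111.1 * 100 = 7.29%

7.29


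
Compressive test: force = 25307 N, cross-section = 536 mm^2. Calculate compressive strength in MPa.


CS = 25307 / 536 = 47.2 MPa

47.2


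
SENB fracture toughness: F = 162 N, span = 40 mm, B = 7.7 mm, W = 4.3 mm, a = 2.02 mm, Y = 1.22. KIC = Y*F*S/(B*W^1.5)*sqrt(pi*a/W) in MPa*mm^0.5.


KIC = 1.22*162*40/(7.7*4.3^1.5)*sqrt(pi*2.02/4.3) = 139.88

139.88


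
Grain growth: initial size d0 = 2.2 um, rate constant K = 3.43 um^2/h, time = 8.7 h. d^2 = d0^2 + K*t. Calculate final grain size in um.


d^2 = 2.2^2 + 3.43*8.7 = 34.681
d = sqrt(34.681) = 5.89 um

5.89


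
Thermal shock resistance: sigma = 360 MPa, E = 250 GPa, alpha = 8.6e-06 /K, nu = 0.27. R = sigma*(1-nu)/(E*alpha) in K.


R = 360*(1-0.27)/(250*1000*8.6e-06) = 122 K

122


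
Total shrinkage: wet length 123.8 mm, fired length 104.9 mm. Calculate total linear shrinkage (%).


TS = (123.8 - 104.9) / 123.8 * 100 = 15.27%

15.27


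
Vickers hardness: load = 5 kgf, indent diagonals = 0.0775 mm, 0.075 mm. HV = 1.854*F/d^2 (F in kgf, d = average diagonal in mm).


d_avg = (0.0775+0.075)/2 = 0.07625 mm
HV = 1.854*5/0.07625^2 = 1594

1594


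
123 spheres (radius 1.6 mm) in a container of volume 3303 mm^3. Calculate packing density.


V_sphere = 4/3*pi*1.6^3 = 17.1573 mm^3
Total V = 123*17.1573 = 2110.3479 mm^3
PD = 2110.3479 / 3303 = 0.639

0.639


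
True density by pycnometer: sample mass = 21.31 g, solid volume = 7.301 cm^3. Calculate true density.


TD = 21.31 / 7.301 = 2.919 g/cm^3

2.919


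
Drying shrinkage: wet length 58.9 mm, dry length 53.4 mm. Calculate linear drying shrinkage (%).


DS = (58.9 - 53.4) / 58.9 * 100 = 9.34%

9.34


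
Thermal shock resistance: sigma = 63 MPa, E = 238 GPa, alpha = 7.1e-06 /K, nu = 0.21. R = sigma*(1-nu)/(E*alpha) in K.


R = 63*(1-0.21)/(238*1000*7.1e-06) = 29 K

29


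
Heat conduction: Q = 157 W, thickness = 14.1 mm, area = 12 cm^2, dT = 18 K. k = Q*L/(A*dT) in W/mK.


k = 157*14.1/1000/(12/10000*18) = 102.49 W/mK

102.49


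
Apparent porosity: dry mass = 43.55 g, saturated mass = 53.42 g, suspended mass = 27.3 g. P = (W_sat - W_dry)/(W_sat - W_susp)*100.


P = (53.42 - 43.55) / (53.42 - 27.3) * 100 = 9.87 / 26.12 * 100 = 37.8%

37.8


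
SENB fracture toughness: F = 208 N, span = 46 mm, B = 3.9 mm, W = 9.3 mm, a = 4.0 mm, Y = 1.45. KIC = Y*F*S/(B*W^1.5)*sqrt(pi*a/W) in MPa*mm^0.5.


KIC = 1.45*208*46/(3.9*9.3^1.5)*sqrt(pi*4.0/9.3) = 145.8

145.8


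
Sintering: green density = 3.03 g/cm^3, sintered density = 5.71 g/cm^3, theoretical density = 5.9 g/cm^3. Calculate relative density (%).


Relative = 5.71 / 5.9 * 100 = 96.8%

96.8


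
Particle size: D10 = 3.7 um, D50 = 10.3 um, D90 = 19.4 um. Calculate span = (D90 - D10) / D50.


Span = (19.4 - 3.7) / 10.3 = 15.7 / 10.3 = 1.524

1.524


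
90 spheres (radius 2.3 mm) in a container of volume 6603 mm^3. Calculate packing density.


V_sphere = 4/3*pi*2.3^3 = 50.965 mm^3
Total V = 90*50.965 = 4586.85 mm^3
PD = 4586.85 / 6603 = 0.695

0.695


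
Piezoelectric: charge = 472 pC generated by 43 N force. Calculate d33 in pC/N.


d33 = 472 / 43 = 11.0 pC/N

11.0


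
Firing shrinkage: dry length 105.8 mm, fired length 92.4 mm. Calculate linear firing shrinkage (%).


FS = (105.8 - 92.4) / 105.8 * 100 = 12.67%

12.67


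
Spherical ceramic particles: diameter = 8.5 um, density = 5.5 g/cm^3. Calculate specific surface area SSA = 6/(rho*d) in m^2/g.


SSA = 6 / (5.5 * 8.5) = 0.128 m^2/g

0.128


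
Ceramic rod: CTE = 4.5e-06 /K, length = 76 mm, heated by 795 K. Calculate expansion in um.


dL = 4.5e-06 * 76 * 795 * 1000 = 271.89 um

271.89


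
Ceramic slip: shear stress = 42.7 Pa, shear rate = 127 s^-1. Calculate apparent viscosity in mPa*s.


eta = tau/gamma * 1000 = 42.7/127 * 1000 = 336.2 mPa*s

336.2


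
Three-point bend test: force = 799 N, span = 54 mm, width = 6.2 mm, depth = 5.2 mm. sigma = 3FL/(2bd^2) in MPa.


sigma = 3*799*54/(2*6.2*5.2^2) = 386.0 MPa

386.0


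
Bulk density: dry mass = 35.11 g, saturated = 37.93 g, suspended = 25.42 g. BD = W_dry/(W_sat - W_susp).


BD = 35.11 / (37.93 - 25.42) = 35.11 / 12.51 = 2.807 g/cm^3

2.807


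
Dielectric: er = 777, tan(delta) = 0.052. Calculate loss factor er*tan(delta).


Loss = 777 * 0.052 = 40.404

40.404


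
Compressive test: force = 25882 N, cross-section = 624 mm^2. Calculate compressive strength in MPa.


CS = 25882 / 624 = 41.5 MPa

41.5


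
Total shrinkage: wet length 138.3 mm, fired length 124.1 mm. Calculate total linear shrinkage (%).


TS = (138.3 - 124.1) / 138.3 * 100 = 10.27%

10.27


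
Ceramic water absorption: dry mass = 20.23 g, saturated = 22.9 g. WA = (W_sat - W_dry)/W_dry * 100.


WA = (22.9 - 20.23) / 20.23 * 100 = 13.2%

13.2


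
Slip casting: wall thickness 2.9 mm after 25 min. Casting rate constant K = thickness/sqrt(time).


K = 2.9 / sqrt(25) = 2.9 / 5.0 = 0.58 mm/min^0.5

0.58


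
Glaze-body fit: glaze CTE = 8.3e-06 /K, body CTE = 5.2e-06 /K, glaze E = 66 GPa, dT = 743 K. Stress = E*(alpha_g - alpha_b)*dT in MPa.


Stress = 66*1000*(8.3e-06 - 5.2e-06)*743 = 152.0 MPa

152.0


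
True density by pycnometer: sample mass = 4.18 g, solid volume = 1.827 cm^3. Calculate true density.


TD = 4.18 / 1.827 = 2.288 g/cm^3

2.288


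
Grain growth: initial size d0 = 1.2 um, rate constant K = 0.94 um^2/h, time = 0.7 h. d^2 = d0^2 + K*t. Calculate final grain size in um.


d^2 = 1.2^2 + 0.94*0.7 = 2.098
d = sqrt(2.098) = 1.45 um

1.45


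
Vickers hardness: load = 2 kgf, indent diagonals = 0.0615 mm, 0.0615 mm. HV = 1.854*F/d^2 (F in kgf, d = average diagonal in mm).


d_avg = (0.0615+0.0615)/2 = 0.0615 mm
HV = 1.854*2/0.0615^2 = 980

980


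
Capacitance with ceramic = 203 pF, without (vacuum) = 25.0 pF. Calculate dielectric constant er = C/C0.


er = 203 / 25.0 = 8.12

8.12


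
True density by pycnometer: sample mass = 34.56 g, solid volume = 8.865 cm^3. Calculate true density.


TD = 34.56 / 8.865 = 3.898 g/cm^3

3.898


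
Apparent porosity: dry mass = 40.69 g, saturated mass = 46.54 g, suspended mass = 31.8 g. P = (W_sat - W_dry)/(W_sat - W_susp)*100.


P = (46.54 - 40.69) / (46.54 - 31.8) * 100 = 5.85 / 14.74 * 100 = 39.7%

39.7


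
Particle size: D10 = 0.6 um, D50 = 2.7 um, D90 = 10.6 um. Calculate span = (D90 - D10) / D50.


Span = (10.6 - 0.6) / 2.7 = 10.0 / 2.7 = 3.704

3.704


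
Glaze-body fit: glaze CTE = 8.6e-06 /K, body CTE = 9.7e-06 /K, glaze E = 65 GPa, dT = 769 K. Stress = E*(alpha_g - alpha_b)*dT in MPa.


Stress = 65*1000*(8.6e-06 - 9.7e-06)*769 = -55.0 MPa

-55.0


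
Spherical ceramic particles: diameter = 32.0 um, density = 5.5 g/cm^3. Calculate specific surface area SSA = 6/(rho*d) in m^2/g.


SSA = 6 / (5.5 * 32.0) = 0.034 m^2/g

0.034


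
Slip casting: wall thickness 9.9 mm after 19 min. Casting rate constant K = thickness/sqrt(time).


K = 9.9 / sqrt(19) = 9.9 / 4.3589 = 2.271 mm/min^0.5

2.271


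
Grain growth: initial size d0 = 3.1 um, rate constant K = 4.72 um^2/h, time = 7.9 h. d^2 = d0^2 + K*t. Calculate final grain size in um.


d^2 = 3.1^2 + 4.72*7.9 = 46.898
d = sqrt(46.898) = 6.85 um

6.85


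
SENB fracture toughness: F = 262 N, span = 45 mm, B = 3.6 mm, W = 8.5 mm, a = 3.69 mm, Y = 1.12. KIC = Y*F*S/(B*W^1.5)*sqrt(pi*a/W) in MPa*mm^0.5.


KIC = 1.12*262*45/(3.6*8.5^1.5)*sqrt(pi*3.69/8.5) = 172.85

172.85


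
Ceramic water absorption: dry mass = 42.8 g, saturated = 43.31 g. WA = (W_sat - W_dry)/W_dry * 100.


WA = (43.31 - 42.8) / 42.8 * 100 = 1.19%

1.19


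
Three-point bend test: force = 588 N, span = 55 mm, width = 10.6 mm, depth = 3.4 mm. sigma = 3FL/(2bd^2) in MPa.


sigma = 3*588*55/(2*10.6*3.4^2) = 395.9 MPa

395.9


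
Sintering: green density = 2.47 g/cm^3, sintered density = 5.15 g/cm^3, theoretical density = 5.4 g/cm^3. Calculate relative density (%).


Relative = 5.15 / 5.4 * 100 = 95.4%

95.4


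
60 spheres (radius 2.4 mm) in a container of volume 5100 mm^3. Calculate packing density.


V_sphere = 4/3*pi*2.4^3 = 57.9058 mm^3
Total V = 60*57.9058 = 3474.348 mm^3
PD = 3474.348 / 5100 = 0.681

0.681


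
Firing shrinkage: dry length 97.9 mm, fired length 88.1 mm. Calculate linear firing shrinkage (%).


FS = (97.9 - 88.1) / 97.9 * 100 = 10.01%

10.01


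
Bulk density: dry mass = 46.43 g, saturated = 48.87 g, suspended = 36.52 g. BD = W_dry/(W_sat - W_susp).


BD = 46.43 / (48.87 - 36.52) = 46.43 / 12.35 = 3.76 g/cm^3

3.76


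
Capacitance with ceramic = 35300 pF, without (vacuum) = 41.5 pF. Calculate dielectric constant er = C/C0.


er = 35300 / 41.5 = 850.6

850.6


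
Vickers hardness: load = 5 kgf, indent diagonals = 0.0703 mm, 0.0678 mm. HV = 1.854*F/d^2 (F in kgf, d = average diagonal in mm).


d_avg = (0.0703+0.0678)/2 = 0.06905 mm
HV = 1.854*5/0.06905^2 = 1944

1944


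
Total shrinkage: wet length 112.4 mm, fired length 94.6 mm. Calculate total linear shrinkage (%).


TS = (112.4 - 94.6) / 112.4 * 100 = 15.84%

15.84


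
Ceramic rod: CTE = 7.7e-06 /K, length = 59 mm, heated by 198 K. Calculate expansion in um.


dL = 7.7e-06 * 59 * 198 * 1000 = 89.951 um

89.951


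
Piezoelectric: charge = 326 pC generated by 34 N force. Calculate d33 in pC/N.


d33 = 326 / 34 = 9.6 pC/N

9.6


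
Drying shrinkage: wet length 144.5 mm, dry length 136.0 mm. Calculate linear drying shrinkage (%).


DS = (144.5 - 136.0) / 144.5 * 100 = 5.88%

5.88


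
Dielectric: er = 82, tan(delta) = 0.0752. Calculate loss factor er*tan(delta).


Loss = 82 * 0.0752 = 6.166

6.166


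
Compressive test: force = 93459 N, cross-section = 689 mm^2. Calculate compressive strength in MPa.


CS = 93459 / 689 = 135.6 MPa

135.6


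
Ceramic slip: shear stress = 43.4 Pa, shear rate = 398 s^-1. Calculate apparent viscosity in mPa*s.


eta = tau/gamma * 1000 = 43.4/398 * 1000 = 109.0 mPa*s

109.0


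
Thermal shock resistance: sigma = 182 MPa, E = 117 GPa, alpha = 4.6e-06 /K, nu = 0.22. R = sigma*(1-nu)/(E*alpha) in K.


R = 182*(1-0.22)/(117*1000*4.6e-06) = 264 K

264


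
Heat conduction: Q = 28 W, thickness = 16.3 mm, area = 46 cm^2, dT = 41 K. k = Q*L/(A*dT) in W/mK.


k = 28*16.3/1000/(46/10000*41) = 2.42 W/mK

2.42


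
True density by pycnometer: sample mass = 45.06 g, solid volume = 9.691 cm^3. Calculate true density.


TD = 45.06 / 9.691 = 4.65 g/cm^3

4.65


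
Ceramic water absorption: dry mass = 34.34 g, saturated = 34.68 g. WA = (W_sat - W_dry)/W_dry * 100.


WA = (34.68 - 34.34) / 34.34 * 100 = 0.99%

0.99


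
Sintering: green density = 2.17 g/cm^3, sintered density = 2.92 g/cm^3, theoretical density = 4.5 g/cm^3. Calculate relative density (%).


Relative = 2.92 / 4.5 * 100 = 64.9%

64.9


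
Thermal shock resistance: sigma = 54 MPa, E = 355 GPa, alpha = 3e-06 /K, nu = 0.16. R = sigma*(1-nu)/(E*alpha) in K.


R = 54*(1-0.16)/(355*1000*3e-06) = 43 K

43


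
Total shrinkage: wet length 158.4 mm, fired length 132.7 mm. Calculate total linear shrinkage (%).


TS = (158.4 - 132.7) / 158.4 * 100 = 16.22%

16.22


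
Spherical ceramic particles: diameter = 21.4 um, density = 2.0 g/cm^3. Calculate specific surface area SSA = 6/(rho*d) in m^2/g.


SSA = 6 / (2.0 * 21.4) = 0.14 m^2/g

0.14


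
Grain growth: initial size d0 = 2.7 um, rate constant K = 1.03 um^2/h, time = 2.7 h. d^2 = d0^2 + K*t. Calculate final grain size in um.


d^2 = 2.7^2 + 1.03*2.7 = 10.071
d = sqrt(10.071) = 3.17 um

3.17


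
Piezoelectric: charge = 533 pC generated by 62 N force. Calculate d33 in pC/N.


d33 = 533 / 62 = 8.6 pC/N

8.6


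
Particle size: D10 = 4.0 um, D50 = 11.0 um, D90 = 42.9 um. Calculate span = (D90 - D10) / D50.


Span = (42.9 - 4.0) / 11.0 = 38.9 / 11.0 = 3.536

3.536


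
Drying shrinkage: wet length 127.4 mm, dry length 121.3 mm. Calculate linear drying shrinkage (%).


DS = (127.4 - 121.3) / 127.4 * 100 = 4.79%

4.79


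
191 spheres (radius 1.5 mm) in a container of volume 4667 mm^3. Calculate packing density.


V_sphere = 4/3*pi*1.5^3 = 14.1372 mm^3
Total V = 191*14.1372 = 2700.2052 mm^3
PD = 2700.2052 / 4667 = 0.579

0.579


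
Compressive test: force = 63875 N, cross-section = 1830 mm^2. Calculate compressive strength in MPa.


CS = 63875 / 1830 = 34.9 MPa

34.9


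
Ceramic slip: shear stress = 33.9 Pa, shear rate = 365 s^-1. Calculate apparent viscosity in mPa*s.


eta = tau/gamma * 1000 = 33.9/365 * 1000 = 92.9 mPa*s

92.9


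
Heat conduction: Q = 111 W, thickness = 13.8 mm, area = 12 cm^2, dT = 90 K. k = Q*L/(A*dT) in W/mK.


k = 111*13.8/1000/(12/10000*90) = 14.18 W/mK

14.18


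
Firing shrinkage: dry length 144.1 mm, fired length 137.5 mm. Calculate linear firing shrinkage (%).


FS = (144.1 - 137.5) / 144.1 * 100 = 4.58%

4.58


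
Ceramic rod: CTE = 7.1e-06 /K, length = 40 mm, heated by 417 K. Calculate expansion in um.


dL = 7.1e-06 * 40 * 417 * 1000 = 118.428 um

118.428


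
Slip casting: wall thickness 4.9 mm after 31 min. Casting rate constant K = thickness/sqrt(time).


K = 4.9 / sqrt(31) = 4.9 / 5.5678 = 0.88 mm/min^0.5

0.88


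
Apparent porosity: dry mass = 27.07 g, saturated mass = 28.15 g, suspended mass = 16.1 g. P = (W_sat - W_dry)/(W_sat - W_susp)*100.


P = (28.15 - 27.07) / (28.15 - 16.1) * 100 = 1.08 / 12.05 * 100 = 9.0%

9.0


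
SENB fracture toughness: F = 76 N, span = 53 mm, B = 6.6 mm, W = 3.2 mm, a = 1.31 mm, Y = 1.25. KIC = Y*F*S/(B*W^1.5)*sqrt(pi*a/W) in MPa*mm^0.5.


KIC = 1.25*76*53/(6.6*3.2^1.5)*sqrt(pi*1.31/3.2) = 151.14

151.14


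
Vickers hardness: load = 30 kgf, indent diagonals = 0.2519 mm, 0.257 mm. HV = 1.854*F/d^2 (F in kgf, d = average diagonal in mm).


d_avg = (0.2519+0.257)/2 = 0.25445 mm
HV = 1.854*30/0.25445^2 = 859

859


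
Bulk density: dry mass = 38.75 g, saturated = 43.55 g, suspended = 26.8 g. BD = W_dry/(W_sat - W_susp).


BD = 38.75 / (43.55 - 26.8) = 38.75 / 16.75 = 2.313 g/cm^3

2.313


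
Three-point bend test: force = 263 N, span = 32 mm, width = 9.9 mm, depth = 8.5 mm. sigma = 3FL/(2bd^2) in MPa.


sigma = 3*263*32/(2*9.9*8.5^2) = 17.6 MPa

17.6


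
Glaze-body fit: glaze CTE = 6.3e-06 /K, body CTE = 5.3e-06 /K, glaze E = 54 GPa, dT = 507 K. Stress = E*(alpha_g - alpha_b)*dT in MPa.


Stress = 54*1000*(6.3e-06 - 5.3e-06)*507 = 27.4 MPa

27.4


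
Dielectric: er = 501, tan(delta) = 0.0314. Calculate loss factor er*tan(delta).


Loss = 501 * 0.0314 = 15.731

15.731


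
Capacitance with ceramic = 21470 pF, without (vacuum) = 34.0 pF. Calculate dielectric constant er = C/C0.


er = 21470 / 34.0 = 631.47

631.47


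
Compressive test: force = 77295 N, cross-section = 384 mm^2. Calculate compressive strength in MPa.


CS = 77295 / 384 = 201.3 MPa

201.3


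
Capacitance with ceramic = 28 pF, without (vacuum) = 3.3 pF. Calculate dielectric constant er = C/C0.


er = 28 / 3.3 = 8.48

8.48


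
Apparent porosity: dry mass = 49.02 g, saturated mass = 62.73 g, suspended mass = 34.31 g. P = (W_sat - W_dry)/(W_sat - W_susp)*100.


P = (62.73 - 49.02) / (62.73 - 34.31) * 100 = 13.71 / 28.42 * 100 = 48.2%

48.2


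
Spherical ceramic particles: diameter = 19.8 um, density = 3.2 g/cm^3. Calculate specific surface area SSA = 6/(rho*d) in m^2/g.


SSA = 6 / (3.2 * 19.8) = 0.095 m^2/g

0.095


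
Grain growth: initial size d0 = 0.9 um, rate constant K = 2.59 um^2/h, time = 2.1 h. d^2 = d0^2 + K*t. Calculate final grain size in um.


d^2 = 0.9^2 + 2.59*2.1 = 6.249
d = sqrt(6.249) = 2.5 um

2.5


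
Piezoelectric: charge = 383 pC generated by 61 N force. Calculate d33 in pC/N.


d33 = 383 / 61 = 6.3 pC/N

6.3


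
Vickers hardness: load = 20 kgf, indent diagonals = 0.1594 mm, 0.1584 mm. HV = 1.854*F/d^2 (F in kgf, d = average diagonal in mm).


d_avg = (0.1594+0.1584)/2 = 0.1589 mm
HV = 1.854*20/0.1589^2 = 1469

1469


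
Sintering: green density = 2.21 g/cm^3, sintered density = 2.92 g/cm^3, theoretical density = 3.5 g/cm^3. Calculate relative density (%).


Relative = 2.92 / 3.5 * 100 = 83.4%

83.4


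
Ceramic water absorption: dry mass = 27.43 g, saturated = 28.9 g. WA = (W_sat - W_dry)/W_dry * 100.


WA = (28.9 - 27.43) / 27.43 * 100 = 5.36%

5.36


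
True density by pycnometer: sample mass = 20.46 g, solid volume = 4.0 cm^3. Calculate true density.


TD = 20.46 / 4.0 = 5.115 g/cm^3

5.115


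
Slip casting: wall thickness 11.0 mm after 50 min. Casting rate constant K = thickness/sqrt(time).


K = 11.0 / sqrt(50) = 11.0 / 7.0711 = 1.556 mm/min^0.5

1.556


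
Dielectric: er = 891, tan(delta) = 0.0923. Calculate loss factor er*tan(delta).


Loss = 891 * 0.0923 = 82.239

82.239


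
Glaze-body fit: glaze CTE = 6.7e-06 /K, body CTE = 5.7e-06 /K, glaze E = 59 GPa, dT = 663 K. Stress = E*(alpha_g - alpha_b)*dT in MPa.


Stress = 59*1000*(6.7e-06 - 5.7e-06)*663 = 39.1 MPa

39.1


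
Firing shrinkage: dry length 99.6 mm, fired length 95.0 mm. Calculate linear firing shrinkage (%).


FS = (99.6 - 95.0) / 99.6 * 100 = 4.62%

4.62


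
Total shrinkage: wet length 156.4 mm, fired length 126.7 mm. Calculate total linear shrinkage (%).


TS = (156.4 - 126.7) / 156.4 * 100 = 18.99%

18.99


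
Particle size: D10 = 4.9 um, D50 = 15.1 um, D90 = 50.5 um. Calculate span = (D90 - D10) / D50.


Span = (50.5 - 4.9) / 15.1 = 45.6 / 15.1 = 3.02

3.02


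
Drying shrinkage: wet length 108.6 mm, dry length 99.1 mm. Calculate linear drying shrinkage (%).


DS = (108.6 - 99.1) / 108.6 * 100 = 8.75%

8.75


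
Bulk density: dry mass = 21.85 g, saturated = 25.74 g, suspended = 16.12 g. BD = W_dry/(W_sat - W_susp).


BD = 21.85 / (25.74 - 16.12) = 21.85 / 9.62 = 2.271 g/cm^3

2.271


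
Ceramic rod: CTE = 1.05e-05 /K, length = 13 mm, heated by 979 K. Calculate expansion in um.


dL = 1.05e-05 * 13 * 979 * 1000 = 133.634 um

133.634


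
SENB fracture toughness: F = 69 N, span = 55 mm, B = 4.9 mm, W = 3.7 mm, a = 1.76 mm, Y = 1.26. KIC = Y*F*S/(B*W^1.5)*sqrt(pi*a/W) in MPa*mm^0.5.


KIC = 1.26*69*55/(4.9*3.7^1.5)*sqrt(pi*1.76/3.7) = 167.62

167.62


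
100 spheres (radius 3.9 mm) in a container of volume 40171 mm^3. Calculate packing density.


V_sphere = 4/3*pi*3.9^3 = 248.4748 mm^3
Total V = 100*248.4748 = 24847.48 mm^3
PD = 24847.48 / 40171 = 0.619

0.619


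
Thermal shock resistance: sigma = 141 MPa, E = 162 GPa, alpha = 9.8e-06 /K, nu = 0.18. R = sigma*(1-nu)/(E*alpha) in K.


R = 141*(1-0.18)/(162*1000*9.8e-06) = 73 K

73


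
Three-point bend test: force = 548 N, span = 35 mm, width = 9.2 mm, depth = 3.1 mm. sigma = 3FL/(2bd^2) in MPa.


sigma = 3*548*35/(2*9.2*3.1^2) = 325.4 MPa

325.4


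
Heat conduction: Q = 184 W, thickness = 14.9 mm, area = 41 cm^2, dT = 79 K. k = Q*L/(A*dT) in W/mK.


k = 184*14.9/1000/(41/10000*79) = 8.46 W/mK

8.46


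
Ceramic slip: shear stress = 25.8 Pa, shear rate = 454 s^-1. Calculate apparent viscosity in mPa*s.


eta = tau/gamma * 1000 = 25.8/454 * 1000 = 56.8 mPa*s

56.8


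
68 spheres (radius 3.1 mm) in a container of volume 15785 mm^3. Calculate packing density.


V_sphere = 4/3*pi*3.1^3 = 124.7882 mm^3
Total V = 68*124.7882 = 8485.5976 mm^3
PD = 8485.5976 / 15785 = 0.538

0.538


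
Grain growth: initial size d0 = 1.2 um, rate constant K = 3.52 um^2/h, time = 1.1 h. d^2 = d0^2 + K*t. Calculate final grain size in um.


d^2 = 1.2^2 + 3.52*1.1 = 5.312
d = sqrt(5.312) = 2.3 um

2.3


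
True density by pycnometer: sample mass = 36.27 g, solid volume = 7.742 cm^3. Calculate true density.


TD = 36.27 / 7.742 = 4.685 g/cm^3

4.685


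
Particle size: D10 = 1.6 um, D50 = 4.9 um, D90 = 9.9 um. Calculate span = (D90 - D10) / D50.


Span = (9.9 - 1.6) / 4.9 = 8.3 / 4.9 = 1.694

1.694


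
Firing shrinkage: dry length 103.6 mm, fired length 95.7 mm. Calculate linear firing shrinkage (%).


FS = (103.6 - 95.7) / 103.6 * 100 = 7.63%

7.63


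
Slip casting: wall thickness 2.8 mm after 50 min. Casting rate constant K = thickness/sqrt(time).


K = 2.8 / sqrt(50) = 2.8 / 7.0711 = 0.396 mm/min^0.5

0.396


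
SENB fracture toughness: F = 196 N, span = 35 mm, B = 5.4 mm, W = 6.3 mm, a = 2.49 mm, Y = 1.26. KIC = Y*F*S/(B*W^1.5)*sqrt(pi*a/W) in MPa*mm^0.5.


KIC = 1.26*196*35/(5.4*6.3^1.5)*sqrt(pi*2.49/6.3) = 112.8

112.8


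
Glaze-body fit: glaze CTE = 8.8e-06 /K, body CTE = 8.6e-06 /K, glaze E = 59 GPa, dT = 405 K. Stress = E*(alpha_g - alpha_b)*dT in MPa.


Stress = 59*1000*(8.8e-06 - 8.6e-06)*405 = 4.8 MPa

4.8


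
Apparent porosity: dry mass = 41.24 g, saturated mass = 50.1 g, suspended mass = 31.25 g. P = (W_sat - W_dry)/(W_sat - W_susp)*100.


P = (50.1 - 41.24) / (50.1 - 31.25) * 100 = 8.86 / 18.85 * 100 = 47.0%

47.0


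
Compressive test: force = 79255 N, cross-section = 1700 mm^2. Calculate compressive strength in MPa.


CS = 79255 / 1700 = 46.6 MPa

46.6


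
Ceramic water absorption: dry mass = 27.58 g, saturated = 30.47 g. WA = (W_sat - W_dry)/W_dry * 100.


WA = (30.47 - 27.58) / 27.58 * 100 = 10.48%

10.48


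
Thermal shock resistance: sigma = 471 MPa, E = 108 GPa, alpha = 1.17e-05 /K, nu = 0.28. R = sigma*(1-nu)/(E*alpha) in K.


R = 471*(1-0.28)/(108*1000*1.17e-05) = 268 K

268


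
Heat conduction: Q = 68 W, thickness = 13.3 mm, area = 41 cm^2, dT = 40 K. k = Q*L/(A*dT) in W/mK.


k = 68*13.3/1000/(41/10000*40) = 5.51 W/mK

5.51


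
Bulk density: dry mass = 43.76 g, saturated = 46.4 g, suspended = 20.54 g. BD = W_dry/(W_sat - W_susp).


BD = 43.76 / (46.4 - 20.54) = 43.76 / 25.86 = 1.692 g/cm^3

1.692


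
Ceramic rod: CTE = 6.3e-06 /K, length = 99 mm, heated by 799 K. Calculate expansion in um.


dL = 6.3e-06 * 99 * 799 * 1000 = 498.336 um

498.336


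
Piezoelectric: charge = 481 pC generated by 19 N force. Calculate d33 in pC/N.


d33 = 481 / 19 = 25.3 pC/N

25.3


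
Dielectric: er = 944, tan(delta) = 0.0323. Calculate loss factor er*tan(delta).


Loss = 944 * 0.0323 = 30.491

30.491


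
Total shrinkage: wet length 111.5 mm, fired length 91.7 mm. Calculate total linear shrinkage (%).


TS = (111.5 - 91.7) / 111.5 * 100 = 17.76%

17.76


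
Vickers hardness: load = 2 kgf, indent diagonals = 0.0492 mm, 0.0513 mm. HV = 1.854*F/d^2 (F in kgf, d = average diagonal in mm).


d_avg = (0.0492+0.0513)/2 = 0.05025 mm
HV = 1.854*2/0.05025^2 = 1468

1468


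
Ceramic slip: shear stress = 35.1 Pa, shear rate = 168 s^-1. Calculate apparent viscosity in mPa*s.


eta = tau/gamma * 1000 = 35.1/168 * 1000 = 208.9 mPa*s

208.9


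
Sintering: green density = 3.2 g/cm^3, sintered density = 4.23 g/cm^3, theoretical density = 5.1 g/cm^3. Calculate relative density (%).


Relative = 4.23 / 5.1 * 100 = 82.9%

82.9


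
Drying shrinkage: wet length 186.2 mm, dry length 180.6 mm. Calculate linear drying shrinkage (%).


DS = (186.2 - 180.6) / 186.2 * 100 = 3.01%

3.01


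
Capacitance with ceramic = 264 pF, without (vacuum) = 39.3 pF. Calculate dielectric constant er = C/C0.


er = 264 / 39.3 = 6.72

6.72


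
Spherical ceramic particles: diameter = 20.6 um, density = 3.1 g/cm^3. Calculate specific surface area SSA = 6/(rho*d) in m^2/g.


SSA = 6 / (3.1 * 20.6) = 0.094 m^2/g

0.094


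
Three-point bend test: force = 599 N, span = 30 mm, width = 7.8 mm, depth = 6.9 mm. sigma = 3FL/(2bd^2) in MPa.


sigma = 3*599*30/(2*7.8*6.9^2) = 72.6 MPa

72.6


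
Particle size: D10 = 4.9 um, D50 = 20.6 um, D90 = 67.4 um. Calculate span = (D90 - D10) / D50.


Span = (67.4 - 4.9) / 20.6 = 62.5 / 20.6 = 3.034

3.034


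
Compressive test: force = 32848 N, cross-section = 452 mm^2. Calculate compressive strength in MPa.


CS = 32848 / 452 = 72.7 MPa

72.7


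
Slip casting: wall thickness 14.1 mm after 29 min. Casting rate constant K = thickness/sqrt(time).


K = 14.1 / sqrt(29) = 14.1 / 5.3852 = 2.618 mm/min^0.5

2.618


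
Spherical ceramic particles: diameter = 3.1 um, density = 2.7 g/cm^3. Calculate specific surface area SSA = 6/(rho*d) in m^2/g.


SSA = 6 / (2.7 * 3.1) = 0.717 m^2/g

0.717


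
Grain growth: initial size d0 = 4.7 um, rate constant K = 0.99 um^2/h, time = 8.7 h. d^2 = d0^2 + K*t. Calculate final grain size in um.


d^2 = 4.7^2 + 0.99*8.7 = 30.703
d = sqrt(30.703) = 5.54 um

5.54


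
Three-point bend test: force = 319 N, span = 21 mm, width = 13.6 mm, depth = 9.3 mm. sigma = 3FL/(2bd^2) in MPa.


sigma = 3*319*21/(2*13.6*9.3^2) = 8.5 MPa

8.5


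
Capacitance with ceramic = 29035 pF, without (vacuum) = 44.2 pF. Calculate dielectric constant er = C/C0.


er = 29035 / 44.2 = 656.9

656.9


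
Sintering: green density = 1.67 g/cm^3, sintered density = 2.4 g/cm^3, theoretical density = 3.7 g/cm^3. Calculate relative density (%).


Relative = 2.4 / 3.7 * 100 = 64.9%

64.9


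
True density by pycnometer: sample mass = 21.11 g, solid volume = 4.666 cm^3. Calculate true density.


TD = 21.11 / 4.666 = 4.524 g/cm^3

4.524


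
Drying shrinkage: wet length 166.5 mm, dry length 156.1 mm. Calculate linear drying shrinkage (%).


DS = (166.5 - 156.1) / 166.5 * 100 = 6.25%

6.25


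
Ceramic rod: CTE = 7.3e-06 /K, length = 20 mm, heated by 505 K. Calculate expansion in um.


dL = 7.3e-06 * 20 * 505 * 1000 = 73.73 um

73.73


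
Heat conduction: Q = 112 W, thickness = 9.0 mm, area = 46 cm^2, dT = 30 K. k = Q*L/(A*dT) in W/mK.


k = 112*9.0/1000/(46/10000*30) = 7.3 W/mK

7.3


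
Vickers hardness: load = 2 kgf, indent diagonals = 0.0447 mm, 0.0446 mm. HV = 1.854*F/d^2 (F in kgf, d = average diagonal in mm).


d_avg = (0.0447+0.0446)/2 = 0.04465 mm
HV = 1.854*2/0.04465^2 = 1860

1860


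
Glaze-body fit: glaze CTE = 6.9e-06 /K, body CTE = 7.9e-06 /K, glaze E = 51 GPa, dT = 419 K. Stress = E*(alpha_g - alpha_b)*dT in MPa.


Stress = 51*1000*(6.9e-06 - 7.9e-06)*419 = -21.4 MPa

-21.4


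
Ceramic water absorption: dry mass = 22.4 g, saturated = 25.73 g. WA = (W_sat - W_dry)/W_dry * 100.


WA = (25.73 - 22.4) / 22.4 * 100 = 14.87%

14.87


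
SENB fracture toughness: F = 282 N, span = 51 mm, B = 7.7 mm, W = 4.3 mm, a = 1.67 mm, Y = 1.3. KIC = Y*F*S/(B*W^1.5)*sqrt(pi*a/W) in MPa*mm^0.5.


KIC = 1.3*282*51/(7.7*4.3^1.5)*sqrt(pi*1.67/4.3) = 300.79

300.79


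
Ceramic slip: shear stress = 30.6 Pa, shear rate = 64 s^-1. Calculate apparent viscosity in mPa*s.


eta = tau/gamma * 1000 = 30.6/64 * 1000 = 478.1 mPa*s

478.1


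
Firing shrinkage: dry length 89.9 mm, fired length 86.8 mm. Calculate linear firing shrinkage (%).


FS = (89.9 - 86.8) / 89.9 * 100 = 3.45%

3.45


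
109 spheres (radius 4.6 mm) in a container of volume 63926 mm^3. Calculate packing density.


V_sphere = 4/3*pi*4.6^3 = 407.7201 mm^3
Total V = 109*407.7201 = 44441.4909 mm^3
PD = 44441.4909 / 63926 = 0.695

0.695


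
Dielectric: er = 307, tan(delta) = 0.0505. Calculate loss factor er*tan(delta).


Loss = 307 * 0.0505 = 15.504

15.504


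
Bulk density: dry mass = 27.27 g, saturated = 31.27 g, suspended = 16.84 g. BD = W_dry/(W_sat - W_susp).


BD = 27.27 / (31.27 - 16.84) = 27.27 / 14.43 = 1.89 g/cm^3

1.89


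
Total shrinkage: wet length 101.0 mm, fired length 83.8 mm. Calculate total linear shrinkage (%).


TS = (101.0 - 83.8) / 101.0 * 100 = 17.03%

17.03


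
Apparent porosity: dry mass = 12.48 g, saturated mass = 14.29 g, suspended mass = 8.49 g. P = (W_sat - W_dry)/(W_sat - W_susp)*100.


P = (14.29 - 12.48) / (14.29 - 8.49) * 100 = 1.81 / 5.8 * 100 = 31.2%

31.2
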